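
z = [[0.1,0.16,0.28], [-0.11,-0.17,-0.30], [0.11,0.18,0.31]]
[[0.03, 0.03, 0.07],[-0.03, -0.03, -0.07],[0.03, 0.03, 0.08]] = z @ [[0.27, -0.04, 0.02], [-0.04, 0.41, -0.12], [0.02, -0.12, 0.31]]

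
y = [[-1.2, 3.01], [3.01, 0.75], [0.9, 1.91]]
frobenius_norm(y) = 4.96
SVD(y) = [[-0.75, 0.51],  [-0.35, -0.84],  [-0.56, -0.16]] @ diag([3.6518860945576344, 3.3532861423350946]) @ [[-0.18, -0.98], [-0.98, 0.18]]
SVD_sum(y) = [[0.49, 2.71], [0.23, 1.25], [0.36, 2.01]] + [[-1.69, 0.3], [2.78, -0.50], [0.54, -0.1]]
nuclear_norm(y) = 7.01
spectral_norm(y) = 3.65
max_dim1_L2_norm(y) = 3.24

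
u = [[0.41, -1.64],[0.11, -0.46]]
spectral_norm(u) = 1.76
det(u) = -0.01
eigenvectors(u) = [[0.98, 0.95], [0.20, 0.31]]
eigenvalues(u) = [0.07, -0.12]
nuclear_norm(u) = 1.76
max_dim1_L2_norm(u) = 1.69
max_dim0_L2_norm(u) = 1.7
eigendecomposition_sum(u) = [[0.19,-0.6], [0.04,-0.13]] + [[0.22, -1.04], [0.07, -0.33]]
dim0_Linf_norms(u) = [0.41, 1.64]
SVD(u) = [[-0.96, -0.27], [-0.27, 0.96]] @ diag([1.7553854786329377, 0.004671338631777913]) @ [[-0.24, 0.97],[-0.97, -0.24]]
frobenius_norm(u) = 1.76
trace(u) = -0.05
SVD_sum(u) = [[0.41, -1.64], [0.11, -0.46]] + [[0.0, 0.0], [-0.00, -0.0]]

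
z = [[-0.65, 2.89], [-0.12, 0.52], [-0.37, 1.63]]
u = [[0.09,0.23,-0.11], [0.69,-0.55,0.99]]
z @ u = [[1.94, -1.74, 2.93],[0.35, -0.31, 0.53],[1.09, -0.98, 1.65]]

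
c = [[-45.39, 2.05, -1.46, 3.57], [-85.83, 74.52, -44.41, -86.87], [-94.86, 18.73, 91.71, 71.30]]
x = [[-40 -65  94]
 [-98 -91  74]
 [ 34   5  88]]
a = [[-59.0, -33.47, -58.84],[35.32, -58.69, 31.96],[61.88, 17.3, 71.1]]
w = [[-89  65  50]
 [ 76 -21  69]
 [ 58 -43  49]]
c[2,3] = 71.3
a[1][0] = 35.32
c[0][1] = 2.05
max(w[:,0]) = 76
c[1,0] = -85.83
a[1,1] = -58.69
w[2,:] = [58, -43, 49]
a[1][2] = 31.96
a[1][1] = -58.69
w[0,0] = -89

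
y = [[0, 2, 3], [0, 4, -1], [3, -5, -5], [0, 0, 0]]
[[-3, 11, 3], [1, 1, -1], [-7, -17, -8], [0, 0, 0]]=y @ [[-4, 1, -1], [0, 1, 0], [-1, 3, 1]]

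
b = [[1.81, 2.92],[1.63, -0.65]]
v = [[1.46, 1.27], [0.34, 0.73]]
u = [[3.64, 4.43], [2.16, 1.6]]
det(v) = 0.63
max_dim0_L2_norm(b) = 2.99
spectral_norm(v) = 2.07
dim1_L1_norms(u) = [8.07, 3.76]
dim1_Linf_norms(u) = [4.43, 2.16]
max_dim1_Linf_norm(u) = 4.43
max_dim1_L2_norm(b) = 3.44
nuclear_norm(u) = 6.90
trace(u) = 5.24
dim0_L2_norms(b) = [2.44, 2.99]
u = b @ v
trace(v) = 2.19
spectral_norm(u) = 6.30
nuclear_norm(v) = 2.38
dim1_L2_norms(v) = [1.94, 0.81]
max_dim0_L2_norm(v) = 1.5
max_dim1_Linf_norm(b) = 2.92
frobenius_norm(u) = 6.33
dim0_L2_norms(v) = [1.5, 1.46]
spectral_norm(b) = 3.45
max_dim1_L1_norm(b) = 4.73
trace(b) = 1.16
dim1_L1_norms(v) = [2.73, 1.07]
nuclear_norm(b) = 5.17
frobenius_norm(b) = 3.86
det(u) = -3.74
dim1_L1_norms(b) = [4.73, 2.28]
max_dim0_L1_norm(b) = 3.57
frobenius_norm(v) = 2.10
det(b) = -5.94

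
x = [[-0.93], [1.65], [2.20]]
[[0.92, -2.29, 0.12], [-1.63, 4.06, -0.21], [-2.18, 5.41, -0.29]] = x@[[-0.99, 2.46, -0.13]]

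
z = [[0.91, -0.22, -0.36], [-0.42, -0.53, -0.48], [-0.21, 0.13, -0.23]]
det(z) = 0.23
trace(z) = 0.15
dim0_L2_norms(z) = [1.02, 0.59, 0.64]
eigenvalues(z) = [(1.02+0j), (-0.44+0.17j), (-0.44-0.17j)]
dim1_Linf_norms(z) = [0.91, 0.53, 0.23]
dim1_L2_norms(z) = [1.0, 0.83, 0.34]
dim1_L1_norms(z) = [1.49, 1.43, 0.57]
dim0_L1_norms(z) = [1.54, 0.88, 1.07]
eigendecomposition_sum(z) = [[(0.95-0j), (-0.15+0j), -0.21-0.00j], [-0.20+0.00j, 0.03-0.00j, (0.05+0j)], [(-0.18+0j), 0.03-0.00j, 0.04+0.00j]] + [[-0.02-0.01j, (-0.03+0.01j), (-0.07-0.05j)],[-0.11-0.15j, (-0.28-0.09j), (-0.26-0.69j)],[(-0.01+0.07j), 0.05+0.11j, (-0.14+0.27j)]] + [[(-0.02+0.01j), (-0.03-0.01j), (-0.07+0.05j)], [(-0.11+0.15j), (-0.28+0.09j), -0.26+0.69j], [(-0.01-0.07j), (0.05-0.11j), -0.14-0.27j]]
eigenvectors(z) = [[(0.96+0j), -0.09+0.06j, -0.09-0.06j], [-0.20+0.00j, -0.92+0.00j, (-0.92-0j)], [(-0.18+0j), (0.26+0.28j), (0.26-0.28j)]]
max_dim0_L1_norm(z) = 1.54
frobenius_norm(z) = 1.34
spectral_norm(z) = 1.03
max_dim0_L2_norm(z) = 1.02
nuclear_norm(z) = 2.12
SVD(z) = [[-0.94, -0.32, 0.12], [0.29, -0.94, -0.19], [0.18, -0.14, 0.97]] @ diag([1.0299996114272474, 0.8216873781518091, 0.26763903498130703]) @ [[-0.99, 0.07, 0.15],  [0.16, 0.67, 0.73],  [-0.05, 0.74, -0.67]]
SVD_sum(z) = [[0.95, -0.07, -0.15], [-0.3, 0.02, 0.05], [-0.18, 0.01, 0.03]] + [[-0.04,-0.18,-0.19],[-0.12,-0.51,-0.56],[-0.02,-0.08,-0.08]] + [[-0.00, 0.02, -0.02], [0.0, -0.04, 0.03], [-0.01, 0.19, -0.17]]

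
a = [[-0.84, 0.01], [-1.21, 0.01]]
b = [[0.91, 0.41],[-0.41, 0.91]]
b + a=[[0.07, 0.42], [-1.62, 0.92]]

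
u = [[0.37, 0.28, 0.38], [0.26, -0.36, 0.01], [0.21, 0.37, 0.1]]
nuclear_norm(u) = 1.31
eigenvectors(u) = [[-0.85, -0.33, -0.04],  [-0.22, -0.46, -0.77],  [-0.47, 0.83, 0.64]]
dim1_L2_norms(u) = [0.6, 0.44, 0.44]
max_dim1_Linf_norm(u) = 0.38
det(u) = 0.04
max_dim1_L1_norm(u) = 1.03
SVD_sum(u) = [[0.31,0.39,0.29],[-0.05,-0.07,-0.05],[0.22,0.28,0.21]] + [[0.10,-0.1,0.03],[0.29,-0.3,0.10],[-0.06,0.07,-0.02]] + [[-0.03, -0.01, 0.06], [0.02, 0.01, -0.04], [0.05, 0.02, -0.09]]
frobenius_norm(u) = 0.86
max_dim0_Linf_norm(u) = 0.38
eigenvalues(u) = [0.65, -0.19, -0.35]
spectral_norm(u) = 0.72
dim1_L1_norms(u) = [1.03, 0.63, 0.68]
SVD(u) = [[-0.81, -0.31, -0.51], [0.14, -0.93, 0.34], [-0.58, 0.20, 0.79]] @ diag([0.7188235690439838, 0.462438173543224, 0.13207426788317198]) @ [[-0.53, -0.68, -0.50], [-0.68, 0.70, -0.23], [0.51, 0.22, -0.83]]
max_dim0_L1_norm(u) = 1.01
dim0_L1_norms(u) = [0.84, 1.01, 0.49]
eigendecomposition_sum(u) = [[0.43,0.23,0.30], [0.11,0.06,0.08], [0.24,0.13,0.17]] + [[-0.07, 0.08, 0.09], [-0.10, 0.11, 0.13], [0.18, -0.2, -0.23]] + [[0.01, -0.03, -0.01], [0.25, -0.53, -0.19], [-0.21, 0.45, 0.16]]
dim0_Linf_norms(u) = [0.37, 0.37, 0.38]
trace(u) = 0.11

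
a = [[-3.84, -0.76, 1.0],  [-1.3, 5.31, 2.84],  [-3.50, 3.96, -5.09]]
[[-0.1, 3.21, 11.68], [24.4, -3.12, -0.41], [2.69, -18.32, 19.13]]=a @ [[-0.08, 0.08, -3.41], [3.41, -1.74, -0.11], [2.18, 2.19, -1.50]]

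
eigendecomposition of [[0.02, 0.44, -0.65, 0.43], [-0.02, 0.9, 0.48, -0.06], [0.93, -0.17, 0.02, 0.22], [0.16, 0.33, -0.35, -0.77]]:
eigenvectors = [[(-0.35+0j), -0.00-0.62j, (-0+0.62j), (0.34+0j)], [-0.01+0.00j, 0.19+0.18j, 0.19-0.18j, 0.90+0.00j], [0.13+0.00j, -0.69+0.00j, -0.69-0.00j, (0.21+0j)], [0.93+0.00j, (0.13-0.21j), (0.13+0.21j), 0.16+0.00j]]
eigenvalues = [(-0.88+0j), (0.03+0.95j), (0.03-0.95j), (0.99+0j)]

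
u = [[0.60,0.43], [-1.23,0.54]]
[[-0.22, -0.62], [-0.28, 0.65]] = u @ [[-0.00, -0.72], [-0.51, -0.43]]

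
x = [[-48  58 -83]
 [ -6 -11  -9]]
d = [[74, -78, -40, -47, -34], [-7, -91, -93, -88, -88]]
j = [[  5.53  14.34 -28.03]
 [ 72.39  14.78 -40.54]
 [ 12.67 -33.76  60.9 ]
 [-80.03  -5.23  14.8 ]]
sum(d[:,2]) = -133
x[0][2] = -83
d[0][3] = -47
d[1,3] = -88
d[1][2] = -93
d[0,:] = [74, -78, -40, -47, -34]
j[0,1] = 14.34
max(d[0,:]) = 74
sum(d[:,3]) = -135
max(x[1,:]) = -6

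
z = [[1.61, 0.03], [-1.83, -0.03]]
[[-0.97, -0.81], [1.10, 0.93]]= z @ [[-0.58, -0.52],[-1.32, 0.84]]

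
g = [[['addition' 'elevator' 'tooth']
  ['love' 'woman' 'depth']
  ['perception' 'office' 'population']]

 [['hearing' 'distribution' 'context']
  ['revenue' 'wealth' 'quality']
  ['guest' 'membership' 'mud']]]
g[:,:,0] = [['addition', 'love', 'perception'], ['hearing', 'revenue', 'guest']]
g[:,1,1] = ['woman', 'wealth']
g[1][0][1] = 'distribution'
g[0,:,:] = [['addition', 'elevator', 'tooth'], ['love', 'woman', 'depth'], ['perception', 'office', 'population']]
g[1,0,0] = 'hearing'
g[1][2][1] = 'membership'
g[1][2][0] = 'guest'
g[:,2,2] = ['population', 'mud']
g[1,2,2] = 'mud'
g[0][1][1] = 'woman'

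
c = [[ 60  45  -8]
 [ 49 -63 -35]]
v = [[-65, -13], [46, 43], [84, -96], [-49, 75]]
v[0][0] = -65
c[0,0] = 60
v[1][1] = 43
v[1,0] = 46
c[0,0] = 60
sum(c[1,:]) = -49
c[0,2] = -8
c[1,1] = -63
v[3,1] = 75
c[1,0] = 49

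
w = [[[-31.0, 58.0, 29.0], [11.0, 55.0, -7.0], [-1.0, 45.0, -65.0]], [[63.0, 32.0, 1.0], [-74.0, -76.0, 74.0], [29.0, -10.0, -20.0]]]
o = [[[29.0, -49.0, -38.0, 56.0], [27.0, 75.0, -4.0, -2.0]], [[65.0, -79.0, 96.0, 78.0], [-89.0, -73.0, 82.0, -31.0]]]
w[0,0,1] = 58.0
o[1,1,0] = -89.0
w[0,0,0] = -31.0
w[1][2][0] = 29.0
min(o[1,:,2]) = 82.0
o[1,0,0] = 65.0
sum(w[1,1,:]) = -76.0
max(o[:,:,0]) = 65.0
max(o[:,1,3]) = -2.0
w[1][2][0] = 29.0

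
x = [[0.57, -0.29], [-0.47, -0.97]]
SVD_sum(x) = [[-0.01,-0.02], [-0.46,-0.97]] + [[0.58, -0.27], [-0.01, 0.0]]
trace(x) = -0.40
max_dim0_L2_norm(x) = 1.01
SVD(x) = [[0.02, 1.0], [1.00, -0.02]] @ diag([1.0779788714629355, 0.6393446274737092]) @ [[-0.43, -0.90], [0.9, -0.43]]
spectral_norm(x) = 1.08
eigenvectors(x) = [[0.96, 0.18], [-0.28, 0.98]]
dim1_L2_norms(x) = [0.64, 1.08]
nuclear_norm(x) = 1.72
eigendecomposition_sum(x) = [[0.62, -0.11], [-0.18, 0.03]] + [[-0.05, -0.18], [-0.29, -1.00]]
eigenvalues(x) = [0.65, -1.05]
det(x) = -0.69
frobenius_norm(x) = 1.25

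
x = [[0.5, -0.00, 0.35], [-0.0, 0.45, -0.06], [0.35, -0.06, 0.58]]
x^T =[[0.50, -0.00, 0.35],  [-0.0, 0.45, -0.06],  [0.35, -0.06, 0.58]]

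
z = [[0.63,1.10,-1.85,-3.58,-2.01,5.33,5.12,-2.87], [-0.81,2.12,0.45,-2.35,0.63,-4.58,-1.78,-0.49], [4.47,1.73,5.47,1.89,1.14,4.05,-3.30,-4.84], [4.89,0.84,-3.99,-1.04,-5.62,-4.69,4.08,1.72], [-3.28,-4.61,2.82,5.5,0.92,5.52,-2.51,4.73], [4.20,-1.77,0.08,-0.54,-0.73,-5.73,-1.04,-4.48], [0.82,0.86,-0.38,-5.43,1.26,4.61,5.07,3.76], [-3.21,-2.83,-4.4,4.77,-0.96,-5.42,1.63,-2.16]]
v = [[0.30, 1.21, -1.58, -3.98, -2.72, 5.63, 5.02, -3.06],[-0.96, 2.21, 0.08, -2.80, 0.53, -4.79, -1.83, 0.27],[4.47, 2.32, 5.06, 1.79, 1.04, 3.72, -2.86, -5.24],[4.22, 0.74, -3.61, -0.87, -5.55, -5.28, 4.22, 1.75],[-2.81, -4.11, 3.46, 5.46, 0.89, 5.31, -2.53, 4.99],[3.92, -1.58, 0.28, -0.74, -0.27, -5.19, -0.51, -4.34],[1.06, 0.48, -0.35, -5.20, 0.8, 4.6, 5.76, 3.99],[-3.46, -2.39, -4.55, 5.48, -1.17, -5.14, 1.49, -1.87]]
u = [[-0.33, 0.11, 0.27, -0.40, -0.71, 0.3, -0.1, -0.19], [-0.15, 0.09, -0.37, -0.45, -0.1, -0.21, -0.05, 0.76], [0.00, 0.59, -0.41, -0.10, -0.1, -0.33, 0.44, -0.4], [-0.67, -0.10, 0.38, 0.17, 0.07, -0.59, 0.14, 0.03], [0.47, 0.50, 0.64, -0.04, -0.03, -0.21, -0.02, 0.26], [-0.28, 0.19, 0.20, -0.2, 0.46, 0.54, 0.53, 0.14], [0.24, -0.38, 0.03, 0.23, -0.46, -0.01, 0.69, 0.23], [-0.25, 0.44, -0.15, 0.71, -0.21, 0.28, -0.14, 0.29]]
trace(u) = 1.01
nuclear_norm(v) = 64.82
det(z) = -853730.98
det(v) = -1491454.24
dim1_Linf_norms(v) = [5.63, 4.79, 5.24, 5.55, 5.46, 5.19, 5.76, 5.48]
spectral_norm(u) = 1.01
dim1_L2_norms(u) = [1.0, 1.0, 1.0, 1.0, 1.0, 1.0, 1.0, 1.0]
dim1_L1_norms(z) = [22.49, 13.21, 26.89, 26.87, 29.89, 18.57, 22.19, 25.38]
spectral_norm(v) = 15.75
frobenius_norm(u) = 2.83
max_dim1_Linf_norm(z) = 5.73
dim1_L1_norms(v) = [23.5, 13.47, 26.5, 26.24, 29.56, 16.83, 22.24, 25.55]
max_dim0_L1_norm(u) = 2.47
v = z + u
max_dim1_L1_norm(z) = 29.89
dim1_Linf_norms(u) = [0.71, 0.76, 0.59, 0.67, 0.64, 0.54, 0.69, 0.71]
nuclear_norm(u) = 8.00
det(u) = -1.00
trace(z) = 5.28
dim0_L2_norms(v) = [8.67, 6.13, 8.6, 10.73, 6.51, 14.11, 9.83, 10.15]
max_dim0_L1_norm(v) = 39.66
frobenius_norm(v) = 27.26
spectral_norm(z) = 16.12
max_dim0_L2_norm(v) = 14.11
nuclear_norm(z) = 63.85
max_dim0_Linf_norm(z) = 5.73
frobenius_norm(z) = 27.23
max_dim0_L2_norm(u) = 1.0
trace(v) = 6.29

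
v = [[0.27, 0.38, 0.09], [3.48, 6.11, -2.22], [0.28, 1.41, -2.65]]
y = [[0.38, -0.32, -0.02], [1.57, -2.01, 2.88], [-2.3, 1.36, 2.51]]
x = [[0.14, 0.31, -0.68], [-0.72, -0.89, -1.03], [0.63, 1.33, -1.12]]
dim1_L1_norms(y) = [0.72, 6.46, 6.17]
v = y @ x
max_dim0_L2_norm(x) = 1.67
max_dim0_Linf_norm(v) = 6.11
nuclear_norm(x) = 3.59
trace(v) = 3.73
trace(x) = -1.87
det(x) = 0.15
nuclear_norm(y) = 7.55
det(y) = 0.02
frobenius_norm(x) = 2.52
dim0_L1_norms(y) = [4.25, 3.69, 5.41]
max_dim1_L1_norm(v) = 11.81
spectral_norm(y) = 3.91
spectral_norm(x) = 1.99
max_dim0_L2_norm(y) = 3.82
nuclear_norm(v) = 9.80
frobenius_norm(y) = 5.34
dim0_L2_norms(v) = [3.5, 6.28, 3.46]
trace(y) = 0.88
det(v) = 0.03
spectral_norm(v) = 7.70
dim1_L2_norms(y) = [0.5, 3.85, 3.67]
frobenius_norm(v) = 7.98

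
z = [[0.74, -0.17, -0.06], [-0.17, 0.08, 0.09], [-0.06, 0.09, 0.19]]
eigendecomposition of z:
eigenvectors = [[0.96,-0.22,-0.18], [-0.25,-0.35,-0.9], [-0.13,-0.91,0.39]]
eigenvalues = [0.79, 0.21, 0.01]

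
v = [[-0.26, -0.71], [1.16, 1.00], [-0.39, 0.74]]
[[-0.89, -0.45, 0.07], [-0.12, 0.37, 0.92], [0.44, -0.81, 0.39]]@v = [[-0.32,  0.23], [0.10,  1.14], [-1.21,  -0.83]]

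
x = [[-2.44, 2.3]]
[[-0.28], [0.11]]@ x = [[0.68,-0.64], [-0.27,0.25]]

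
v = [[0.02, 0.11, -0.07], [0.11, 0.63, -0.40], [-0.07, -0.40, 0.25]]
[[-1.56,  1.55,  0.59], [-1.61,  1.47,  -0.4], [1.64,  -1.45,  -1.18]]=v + [[-1.58, 1.44, 0.66], [-1.72, 0.84, 0.0], [1.71, -1.05, -1.43]]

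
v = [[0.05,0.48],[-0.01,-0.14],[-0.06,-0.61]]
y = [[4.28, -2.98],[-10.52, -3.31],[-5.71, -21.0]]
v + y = [[4.33, -2.5],[-10.53, -3.45],[-5.77, -21.61]]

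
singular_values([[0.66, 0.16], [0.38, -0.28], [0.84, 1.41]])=[1.71, 0.66]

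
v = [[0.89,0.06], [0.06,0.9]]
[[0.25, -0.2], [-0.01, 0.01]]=v @ [[0.28, -0.23],[-0.03, 0.03]]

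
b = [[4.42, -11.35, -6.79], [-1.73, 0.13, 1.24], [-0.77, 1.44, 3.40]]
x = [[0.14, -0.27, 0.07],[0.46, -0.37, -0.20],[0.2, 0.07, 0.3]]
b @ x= [[-5.96,2.53,0.54], [0.07,0.51,0.22], [1.23,-0.09,0.68]]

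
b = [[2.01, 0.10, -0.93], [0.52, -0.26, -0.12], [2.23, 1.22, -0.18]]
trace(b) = 1.57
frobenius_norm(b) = 3.43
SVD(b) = [[-0.64, -0.68, -0.34], [-0.13, -0.34, 0.93], [-0.75, 0.64, 0.13]] @ diag([3.2752690399829065, 0.9894249010402386, 0.2339894889326439]) @ [[-0.93, -0.29, 0.23], [-0.11, 0.82, 0.57], [0.35, -0.5, 0.79]]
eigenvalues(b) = [(0.97+1.05j), (0.97-1.05j), (-0.37+0j)]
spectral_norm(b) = 3.28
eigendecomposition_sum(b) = [[1.02-0.02j,(-0.02+0.41j),-0.46+0.39j],[(0.24-0.1j),(0.03+0.1j),(-0.07+0.13j)],[1.14-1.18j,0.44+0.49j,(-0.08+0.97j)]] + [[(1.02+0.02j), (-0.02-0.41j), -0.46-0.39j], [(0.24+0.1j), (0.03-0.1j), (-0.07-0.13j)], [1.14+1.18j, 0.44-0.49j, -0.08-0.97j]] + [[-0.02+0.00j, 0.15-0.00j, -0.01-0.00j],  [(0.05-0j), -0.32+0.00j, (0.03+0j)],  [(-0.05+0j), (0.34-0j), (-0.03-0j)]]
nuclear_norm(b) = 4.50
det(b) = -0.76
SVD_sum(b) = [[1.96, 0.61, -0.48], [0.40, 0.13, -0.1], [2.29, 0.71, -0.57]] + [[0.08, -0.55, -0.38],  [0.04, -0.28, -0.19],  [-0.07, 0.52, 0.36]] + [[-0.03, 0.04, -0.06], [0.08, -0.11, 0.17], [0.01, -0.02, 0.02]]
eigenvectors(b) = [[0.37+0.37j, 0.37-0.37j, (0.3+0j)], [(0.12+0.05j), (0.12-0.05j), (-0.65+0j)], [0.84+0.00j, (0.84-0j), (0.69+0j)]]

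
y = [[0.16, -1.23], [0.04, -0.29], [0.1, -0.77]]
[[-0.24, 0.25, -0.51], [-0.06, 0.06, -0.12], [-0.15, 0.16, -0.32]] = y@ [[-0.18, 0.18, -0.37], [0.17, -0.18, 0.37]]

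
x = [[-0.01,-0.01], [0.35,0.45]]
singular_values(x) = [0.57, 0.0]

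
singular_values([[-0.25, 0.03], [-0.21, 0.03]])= [0.33, 0.0]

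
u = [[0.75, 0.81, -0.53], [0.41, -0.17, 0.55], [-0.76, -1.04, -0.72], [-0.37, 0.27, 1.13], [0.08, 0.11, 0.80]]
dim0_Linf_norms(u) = [0.76, 1.04, 1.13]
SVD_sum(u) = [[0.10, 0.17, 0.23],[0.16, 0.26, 0.35],[-0.48, -0.76, -1.05],[0.30, 0.49, 0.67],[0.24, 0.38, 0.53]] + [[0.69,0.60,-0.75], [-0.11,-0.10,0.12], [-0.3,-0.26,0.33], [-0.46,-0.40,0.5], [-0.24,-0.21,0.26]] + [[-0.05, 0.04, -0.01], [0.36, -0.33, 0.07], [0.02, -0.02, 0.00], [-0.21, 0.19, -0.04], [0.08, -0.07, 0.02]]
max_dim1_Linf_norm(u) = 1.13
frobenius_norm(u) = 2.51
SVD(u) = [[0.16, 0.75, 0.11], [0.25, -0.12, -0.85], [-0.74, -0.33, -0.04], [0.47, -0.5, 0.49], [0.37, -0.26, -0.18]] @ diag([1.8648419047598652, 1.582143326670755, 0.583941062199598]) @ [[0.34, 0.55, 0.76], [0.58, 0.51, -0.63], [-0.73, 0.66, -0.15]]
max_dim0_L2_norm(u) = 1.74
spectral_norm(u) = 1.86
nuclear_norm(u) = 4.03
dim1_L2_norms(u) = [1.22, 0.71, 1.48, 1.22, 0.81]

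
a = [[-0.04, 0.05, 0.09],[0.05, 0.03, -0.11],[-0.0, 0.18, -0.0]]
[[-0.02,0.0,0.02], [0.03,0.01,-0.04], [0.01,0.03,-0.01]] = a@[[0.12, 0.03, -0.17], [0.03, 0.17, -0.05], [-0.17, -0.05, 0.23]]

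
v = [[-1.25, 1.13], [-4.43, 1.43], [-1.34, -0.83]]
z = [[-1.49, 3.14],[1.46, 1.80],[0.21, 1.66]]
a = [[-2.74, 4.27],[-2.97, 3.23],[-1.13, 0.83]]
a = z + v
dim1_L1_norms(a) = [7.01, 6.2, 1.96]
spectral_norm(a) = 6.82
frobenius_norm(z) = 4.50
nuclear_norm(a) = 7.51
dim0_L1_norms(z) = [3.16, 6.6]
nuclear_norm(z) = 6.05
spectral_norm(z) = 4.01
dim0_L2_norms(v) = [4.79, 2.0]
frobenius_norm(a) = 6.85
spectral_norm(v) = 5.01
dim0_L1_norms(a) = [6.84, 8.33]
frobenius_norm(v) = 5.20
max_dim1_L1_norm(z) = 4.63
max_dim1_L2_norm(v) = 4.66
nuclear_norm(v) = 6.39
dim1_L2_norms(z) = [3.48, 2.32, 1.67]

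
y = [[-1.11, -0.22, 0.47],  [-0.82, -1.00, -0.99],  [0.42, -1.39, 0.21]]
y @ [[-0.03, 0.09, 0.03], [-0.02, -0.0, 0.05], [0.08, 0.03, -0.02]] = [[0.08, -0.09, -0.05], [-0.03, -0.10, -0.05], [0.03, 0.04, -0.06]]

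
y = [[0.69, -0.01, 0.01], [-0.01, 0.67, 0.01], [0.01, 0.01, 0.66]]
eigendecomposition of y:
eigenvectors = [[-0.32, -0.94, 0.14], [-0.53, 0.30, 0.79], [0.78, -0.18, 0.59]]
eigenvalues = [0.65, 0.7, 0.68]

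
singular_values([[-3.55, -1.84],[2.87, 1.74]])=[5.22, 0.17]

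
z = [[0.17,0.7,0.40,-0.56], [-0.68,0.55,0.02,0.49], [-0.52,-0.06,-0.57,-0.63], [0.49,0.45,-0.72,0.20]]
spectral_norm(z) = 1.00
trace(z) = 0.35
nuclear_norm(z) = 4.00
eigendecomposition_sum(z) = [[(0.09+0.49j), (0.34-0.06j), 0.23-0.07j, -0.27+0.03j], [(-0.34+0.07j), (0.04+0.24j), (0.05+0.16j), -0.02-0.19j], [(-0.23+0.02j), (0.01+0.16j), 0.02+0.11j, -0.00-0.13j], [(0.26-0.06j), (-0.04-0.18j), -0.04-0.12j, (0.02+0.14j)]] + [[0.09-0.49j, (0.34+0.06j), (0.23+0.07j), (-0.27-0.03j)], [-0.34-0.07j, 0.04-0.24j, 0.05-0.16j, -0.02+0.19j], [-0.23-0.02j, (0.01-0.16j), (0.02-0.11j), (-0+0.13j)], [0.26+0.06j, -0.04+0.18j, -0.04+0.12j, (0.02-0.14j)]] + [[(-0-0j), 0.01-0.00j, (-0.05-0j), (-0.03+0j)],[(0.01+0j), (-0.02+0j), 0.13+0.00j, 0.08-0.00j],[(-0.05-0j), 0.12-0.00j, (-0.69-0j), (-0.44+0j)],[-0.03-0.00j, (0.08-0j), (-0.44-0j), (-0.28+0j)]] + [[-0j,-0j,-0.00-0.00j,-0j], [0.00-0.00j,0.48-0.00j,(-0.2-0j),(0.46-0j)], [(-0+0j),(-0.2+0j),0.09+0.00j,-0.19+0.00j], [-0j,0.46-0.00j,(-0.19-0j),0.43-0.00j]]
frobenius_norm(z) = 2.00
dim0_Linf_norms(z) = [0.68, 0.7, 0.72, 0.63]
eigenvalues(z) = [(0.17+0.98j), (0.17-0.98j), (-1+0j), (1+0j)]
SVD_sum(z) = [[-0.18, 0.14, 0.16, 0.08], [-0.52, 0.4, 0.46, 0.24], [0.12, -0.1, -0.11, -0.06], [0.27, -0.21, -0.24, -0.12]] + [[0.09, -0.09, 0.21, -0.05], [-0.20, 0.20, -0.44, 0.1], [-0.19, 0.19, -0.43, 0.10], [-0.23, 0.23, -0.51, 0.12]] + [[0.32, 0.32, 0.02, 0.12], [0.02, 0.02, 0.00, 0.01], [-0.40, -0.4, -0.03, -0.15], [0.45, 0.45, 0.03, 0.17]] + [[-0.06, 0.33, 0.01, -0.71], [0.01, -0.07, -0.00, 0.14], [-0.05, 0.24, 0.01, -0.52], [0.0, -0.02, -0.0, 0.03]]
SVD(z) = [[0.29, -0.25, 0.47, 0.8], [0.83, 0.53, 0.03, -0.16], [-0.20, 0.52, -0.59, 0.58], [-0.43, 0.62, 0.66, -0.04]] @ diag([1.003703030072558, 1.0010297032746083, 0.9986721726204723, 0.9939183327711695]) @ [[-0.62, 0.48, 0.56, 0.28], [-0.37, 0.37, -0.83, 0.2], [0.69, 0.68, 0.05, 0.26], [-0.08, 0.42, 0.01, -0.90]]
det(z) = -1.00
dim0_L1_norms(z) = [1.86, 1.76, 1.71, 1.88]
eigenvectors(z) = [[-0.70+0.00j, -0.70-0.00j, 0.06+0.00j, 0.00+0.00j], [(-0.01-0.5j), -0.01+0.50j, (-0.15+0j), 0.70+0.00j], [0.04-0.33j, (0.04+0.33j), 0.83+0.00j, -0.29+0.00j], [0.02+0.38j, (0.02-0.38j), (0.53+0j), 0.66+0.00j]]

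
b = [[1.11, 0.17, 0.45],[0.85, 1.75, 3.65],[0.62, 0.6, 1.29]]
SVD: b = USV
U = [[-0.17, 0.94, -0.29], [-0.92, -0.25, -0.29], [-0.34, 0.22, 0.91]]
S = [4.47, 1.0, 0.0]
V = [[-0.27, -0.41, -0.87],[0.96, -0.15, -0.22],[-0.04, -0.90, 0.44]]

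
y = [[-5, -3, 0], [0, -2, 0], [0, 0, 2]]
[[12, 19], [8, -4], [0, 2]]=y@ [[0, -5], [-4, 2], [0, 1]]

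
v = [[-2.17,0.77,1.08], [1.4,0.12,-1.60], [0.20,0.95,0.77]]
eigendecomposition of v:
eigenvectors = [[0.89+0.00j, 0.03-0.27j, (0.03+0.27j)], [-0.44+0.00j, (0.69+0j), 0.69-0.00j], [(0.07+0j), -0.18-0.65j, (-0.18+0.65j)]]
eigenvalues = [(-2.46+0j), (0.59+0.97j), (0.59-0.97j)]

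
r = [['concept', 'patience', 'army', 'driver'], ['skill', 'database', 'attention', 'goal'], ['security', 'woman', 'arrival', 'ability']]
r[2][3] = 'ability'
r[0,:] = ['concept', 'patience', 'army', 'driver']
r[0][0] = 'concept'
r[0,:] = ['concept', 'patience', 'army', 'driver']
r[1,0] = 'skill'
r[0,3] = 'driver'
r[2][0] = 'security'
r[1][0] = 'skill'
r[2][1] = 'woman'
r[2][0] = 'security'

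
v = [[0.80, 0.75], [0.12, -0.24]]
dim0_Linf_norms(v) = [0.8, 0.75]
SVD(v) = [[-1.00, 0.07], [0.07, 1.0]] @ diag([1.09941229853703, 0.2565006780215692]) @ [[-0.72, -0.7], [0.7, -0.72]]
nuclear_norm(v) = 1.36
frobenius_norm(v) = 1.13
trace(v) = 0.56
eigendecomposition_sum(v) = [[0.82,0.55], [0.09,0.06]] + [[-0.02,0.20], [0.03,-0.30]]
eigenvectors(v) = [[0.99, -0.56], [0.11, 0.83]]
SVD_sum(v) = [[0.79, 0.76], [-0.06, -0.06]] + [[0.01, -0.01], [0.18, -0.18]]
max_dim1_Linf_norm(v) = 0.8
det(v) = -0.28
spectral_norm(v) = 1.10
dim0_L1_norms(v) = [0.92, 0.99]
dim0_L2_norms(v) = [0.81, 0.79]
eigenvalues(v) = [0.88, -0.32]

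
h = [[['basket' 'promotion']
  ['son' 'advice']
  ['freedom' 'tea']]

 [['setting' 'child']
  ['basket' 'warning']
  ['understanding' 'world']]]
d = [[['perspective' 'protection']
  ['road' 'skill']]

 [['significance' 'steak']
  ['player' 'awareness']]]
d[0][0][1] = 'protection'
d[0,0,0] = 'perspective'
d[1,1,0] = 'player'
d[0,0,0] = 'perspective'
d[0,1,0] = 'road'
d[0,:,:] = [['perspective', 'protection'], ['road', 'skill']]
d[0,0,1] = 'protection'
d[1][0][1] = 'steak'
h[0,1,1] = 'advice'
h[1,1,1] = 'warning'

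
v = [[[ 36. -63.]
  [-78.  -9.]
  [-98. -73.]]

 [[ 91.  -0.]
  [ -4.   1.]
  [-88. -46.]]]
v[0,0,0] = 36.0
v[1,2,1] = -46.0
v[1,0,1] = -0.0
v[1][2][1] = -46.0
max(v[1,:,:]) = 91.0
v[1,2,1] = -46.0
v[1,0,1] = -0.0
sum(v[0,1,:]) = -87.0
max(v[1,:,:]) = 91.0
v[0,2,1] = -73.0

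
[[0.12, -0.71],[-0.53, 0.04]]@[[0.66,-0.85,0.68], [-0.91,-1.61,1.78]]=[[0.73, 1.04, -1.18], [-0.39, 0.39, -0.29]]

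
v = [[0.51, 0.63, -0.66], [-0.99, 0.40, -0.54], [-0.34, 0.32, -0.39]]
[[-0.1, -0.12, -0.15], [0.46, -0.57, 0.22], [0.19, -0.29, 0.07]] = v @ [[-0.38, 0.36, -0.25], [-0.03, -0.27, 0.07], [-0.17, 0.2, 0.1]]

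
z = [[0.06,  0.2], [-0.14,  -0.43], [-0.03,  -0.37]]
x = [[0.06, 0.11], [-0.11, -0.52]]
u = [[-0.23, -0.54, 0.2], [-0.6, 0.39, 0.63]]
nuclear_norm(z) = 0.69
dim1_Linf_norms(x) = [0.11, 0.52]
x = u @ z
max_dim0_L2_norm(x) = 0.53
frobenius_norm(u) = 1.14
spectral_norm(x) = 0.54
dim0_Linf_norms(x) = [0.11, 0.52]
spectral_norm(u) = 0.96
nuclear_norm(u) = 1.57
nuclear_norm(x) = 0.58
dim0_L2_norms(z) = [0.16, 0.6]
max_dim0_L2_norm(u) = 0.67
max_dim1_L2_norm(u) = 0.95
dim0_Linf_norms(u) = [0.6, 0.54, 0.63]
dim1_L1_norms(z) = [0.26, 0.57, 0.4]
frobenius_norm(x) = 0.55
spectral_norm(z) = 0.62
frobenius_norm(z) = 0.62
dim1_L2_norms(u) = [0.62, 0.95]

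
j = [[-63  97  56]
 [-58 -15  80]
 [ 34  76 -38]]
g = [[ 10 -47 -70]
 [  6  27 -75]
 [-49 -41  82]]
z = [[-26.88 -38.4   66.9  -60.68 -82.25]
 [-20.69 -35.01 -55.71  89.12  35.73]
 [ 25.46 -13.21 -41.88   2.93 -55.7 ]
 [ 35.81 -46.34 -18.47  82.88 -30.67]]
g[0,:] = [10, -47, -70]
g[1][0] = 6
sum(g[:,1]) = -61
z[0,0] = -26.88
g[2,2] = 82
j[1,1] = -15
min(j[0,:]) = -63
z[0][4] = -82.25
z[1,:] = [-20.69, -35.01, -55.71, 89.12, 35.73]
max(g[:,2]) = 82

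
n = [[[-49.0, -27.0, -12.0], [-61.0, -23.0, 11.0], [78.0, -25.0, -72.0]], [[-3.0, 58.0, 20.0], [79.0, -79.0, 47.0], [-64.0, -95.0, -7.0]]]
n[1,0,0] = -3.0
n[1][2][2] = -7.0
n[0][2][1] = -25.0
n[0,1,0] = -61.0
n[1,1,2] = 47.0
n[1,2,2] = -7.0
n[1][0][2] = 20.0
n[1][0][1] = 58.0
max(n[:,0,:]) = 58.0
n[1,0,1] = 58.0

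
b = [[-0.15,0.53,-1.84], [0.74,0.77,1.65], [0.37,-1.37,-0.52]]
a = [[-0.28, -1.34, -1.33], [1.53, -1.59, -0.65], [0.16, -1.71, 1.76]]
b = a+[[0.13,  1.87,  -0.51], [-0.79,  2.36,  2.3], [0.21,  0.34,  -2.28]]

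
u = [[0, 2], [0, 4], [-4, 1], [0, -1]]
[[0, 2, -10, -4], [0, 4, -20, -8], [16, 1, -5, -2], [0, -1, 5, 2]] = u @[[-4, 0, 0, 0], [0, 1, -5, -2]]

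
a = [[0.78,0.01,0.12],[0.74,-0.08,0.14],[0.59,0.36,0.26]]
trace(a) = 0.96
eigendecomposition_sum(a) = [[0.72,0.05,0.14], [0.65,0.05,0.12], [0.95,0.07,0.18]] + [[0.05, -0.03, -0.02],[0.0, -0.0, -0.00],[-0.26, 0.14, 0.10]] + [[0.01, -0.02, 0.0], [0.09, -0.13, 0.02], [-0.1, 0.14, -0.02]]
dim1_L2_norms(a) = [0.79, 0.76, 0.74]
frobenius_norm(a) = 1.32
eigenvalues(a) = [0.95, 0.15, -0.14]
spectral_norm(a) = 1.27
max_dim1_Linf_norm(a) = 0.78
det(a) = -0.02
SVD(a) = [[-0.62, -0.28, -0.74], [-0.58, -0.47, 0.66], [-0.53, 0.84, 0.13]] @ diag([1.2680300653900594, 0.3635946934659944, 0.041214707936017655]) @ [[-0.97, -0.12, -0.23], [-0.19, 0.93, 0.33], [-0.18, -0.36, 0.92]]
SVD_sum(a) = [[0.76,0.09,0.18], [0.71,0.09,0.17], [0.65,0.08,0.16]] + [[0.02, -0.09, -0.03], [0.03, -0.16, -0.06], [-0.06, 0.28, 0.1]] + [[0.01,0.01,-0.03], [-0.00,-0.01,0.03], [-0.0,-0.0,0.00]]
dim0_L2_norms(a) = [1.23, 0.37, 0.32]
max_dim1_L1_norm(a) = 1.21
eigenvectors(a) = [[-0.53,-0.19,-0.09], [-0.48,-0.00,-0.67], [-0.7,0.98,0.74]]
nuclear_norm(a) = 1.67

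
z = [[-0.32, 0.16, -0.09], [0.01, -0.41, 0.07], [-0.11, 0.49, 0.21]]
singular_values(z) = [0.69, 0.31, 0.19]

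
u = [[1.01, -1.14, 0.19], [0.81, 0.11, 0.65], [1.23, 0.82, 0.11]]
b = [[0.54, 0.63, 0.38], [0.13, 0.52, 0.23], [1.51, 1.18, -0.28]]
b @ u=[[1.52, -0.23, 0.55], [0.84, 0.1, 0.39], [2.14, -1.82, 1.02]]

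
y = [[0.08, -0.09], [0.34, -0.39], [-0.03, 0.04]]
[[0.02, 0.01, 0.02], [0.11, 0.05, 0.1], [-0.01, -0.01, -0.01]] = y @ [[-0.24, -0.11, -0.22], [-0.48, -0.22, -0.44]]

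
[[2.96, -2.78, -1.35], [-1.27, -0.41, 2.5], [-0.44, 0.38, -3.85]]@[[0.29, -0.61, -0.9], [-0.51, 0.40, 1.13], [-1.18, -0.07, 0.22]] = [[3.87, -2.82, -6.1], [-3.11, 0.44, 1.23], [4.22, 0.69, -0.02]]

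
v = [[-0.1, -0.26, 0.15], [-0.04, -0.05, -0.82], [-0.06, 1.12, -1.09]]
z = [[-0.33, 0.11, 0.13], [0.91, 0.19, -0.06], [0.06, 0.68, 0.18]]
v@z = [[-0.19, 0.04, 0.03], [-0.08, -0.57, -0.15], [0.97, -0.54, -0.27]]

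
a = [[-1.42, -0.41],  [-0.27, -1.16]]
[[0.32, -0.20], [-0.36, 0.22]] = a @ [[-0.34, 0.21], [0.39, -0.24]]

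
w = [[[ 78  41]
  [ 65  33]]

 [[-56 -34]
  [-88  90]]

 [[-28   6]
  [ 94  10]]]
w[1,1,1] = 90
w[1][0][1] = -34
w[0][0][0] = 78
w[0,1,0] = 65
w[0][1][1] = 33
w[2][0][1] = 6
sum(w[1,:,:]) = -88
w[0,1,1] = 33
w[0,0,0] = 78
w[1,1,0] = -88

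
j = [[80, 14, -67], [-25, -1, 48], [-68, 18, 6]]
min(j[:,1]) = -1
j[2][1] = 18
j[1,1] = -1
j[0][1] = 14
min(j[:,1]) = -1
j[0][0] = 80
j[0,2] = -67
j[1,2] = 48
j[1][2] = 48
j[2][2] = 6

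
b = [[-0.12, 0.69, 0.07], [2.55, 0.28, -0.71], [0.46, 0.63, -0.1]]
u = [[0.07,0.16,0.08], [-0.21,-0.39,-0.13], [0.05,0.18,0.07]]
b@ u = [[-0.15, -0.28, -0.09], [0.08, 0.17, 0.12], [-0.11, -0.19, -0.05]]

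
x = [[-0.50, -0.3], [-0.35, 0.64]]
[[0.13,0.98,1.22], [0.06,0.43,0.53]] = x @ [[-0.24, -1.78, -2.22], [-0.04, -0.30, -0.38]]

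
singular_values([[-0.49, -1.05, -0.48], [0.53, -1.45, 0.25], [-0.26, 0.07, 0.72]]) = [1.8, 0.95, 0.67]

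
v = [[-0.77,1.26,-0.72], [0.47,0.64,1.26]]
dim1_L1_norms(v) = [2.75, 2.37]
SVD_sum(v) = [[-0.77, 0.64, -1.09], [0.47, -0.39, 0.66]] + [[0.00,0.62,0.37],  [0.0,1.03,0.60]]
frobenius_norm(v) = 2.22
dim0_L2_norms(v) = [0.9, 1.41, 1.45]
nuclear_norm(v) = 3.12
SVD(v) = [[-0.85, 0.52], [0.52, 0.85]] @ diag([1.7262457655942822, 1.3917886178467653]) @ [[0.52,-0.43,0.74], [0.00,0.86,0.51]]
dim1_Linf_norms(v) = [1.26, 1.26]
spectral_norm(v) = 1.73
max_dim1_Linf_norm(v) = 1.26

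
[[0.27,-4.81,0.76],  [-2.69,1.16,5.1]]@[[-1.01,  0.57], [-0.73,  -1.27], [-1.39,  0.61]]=[[2.18,6.73],  [-5.22,0.10]]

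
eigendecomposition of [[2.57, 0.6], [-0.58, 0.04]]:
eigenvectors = [[0.97, -0.24], [-0.24, 0.97]]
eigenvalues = [2.42, 0.19]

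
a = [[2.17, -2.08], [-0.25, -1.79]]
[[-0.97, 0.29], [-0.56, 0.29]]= a @ [[-0.13, -0.02], [0.33, -0.16]]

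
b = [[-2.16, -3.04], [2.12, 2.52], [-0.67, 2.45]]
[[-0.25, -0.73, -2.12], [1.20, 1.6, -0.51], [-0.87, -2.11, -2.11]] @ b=[[0.41,  -6.27], [1.14,  -0.87], [-1.18,  -7.84]]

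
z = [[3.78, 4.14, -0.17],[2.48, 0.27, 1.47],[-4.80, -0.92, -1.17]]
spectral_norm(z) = 7.50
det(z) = -13.11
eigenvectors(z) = [[0.76, 0.38, -0.42], [0.2, -0.6, 0.33], [-0.62, 0.7, 0.84]]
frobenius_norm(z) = 8.07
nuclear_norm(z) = 11.01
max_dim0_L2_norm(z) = 6.59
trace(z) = 2.88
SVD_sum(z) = [[4.53, 2.47, 0.78], [2.17, 1.18, 0.37], [-4.15, -2.26, -0.71]] + [[-0.72, 1.64, -1.01],[0.48, -1.1, 0.68],[-0.54, 1.22, -0.75]] + [[-0.03, 0.03, 0.07], [-0.17, 0.18, 0.42], [-0.12, 0.13, 0.29]]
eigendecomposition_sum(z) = [[4.63,  3.87,  0.79], [1.25,  1.04,  0.21], [-3.77,  -3.15,  -0.64]] + [[-0.72, 0.72, -0.64],[1.12, -1.13, 1.01],[-1.30, 1.32, -1.17]] + [[-0.14, -0.46, -0.32], [0.11, 0.36, 0.25], [0.27, 0.92, 0.64]]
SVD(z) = [[-0.7, 0.71, 0.13], [-0.33, -0.47, 0.82], [0.64, 0.52, 0.57]] @ diag([7.501831825702884, 2.9081987248030527, 0.6010818878698853]) @ [[-0.87, -0.47, -0.15],  [-0.35, 0.8, -0.49],  [-0.35, 0.37, 0.86]]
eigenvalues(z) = [5.03, -3.02, 0.86]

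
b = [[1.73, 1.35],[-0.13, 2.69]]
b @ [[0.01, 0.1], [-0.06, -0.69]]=[[-0.06, -0.76],  [-0.16, -1.87]]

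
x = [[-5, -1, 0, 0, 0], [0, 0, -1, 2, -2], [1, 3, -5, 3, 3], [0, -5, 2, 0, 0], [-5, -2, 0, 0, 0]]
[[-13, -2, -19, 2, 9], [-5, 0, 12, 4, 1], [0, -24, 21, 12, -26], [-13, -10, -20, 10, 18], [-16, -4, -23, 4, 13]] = x @ [[2, 0, 3, 0, -1], [3, 2, 4, -2, -4], [1, 0, 0, 0, -1], [-2, -5, 4, 4, -3], [0, -5, -2, 2, -3]]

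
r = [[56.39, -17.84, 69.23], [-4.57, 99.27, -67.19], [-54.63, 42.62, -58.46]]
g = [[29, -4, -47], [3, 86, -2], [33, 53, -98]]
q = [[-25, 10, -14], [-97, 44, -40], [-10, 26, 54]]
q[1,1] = 44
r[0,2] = 69.23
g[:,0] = [29, 3, 33]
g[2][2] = -98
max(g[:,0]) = 33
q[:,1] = [10, 44, 26]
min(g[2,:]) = -98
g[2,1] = 53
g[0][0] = 29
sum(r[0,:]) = 107.78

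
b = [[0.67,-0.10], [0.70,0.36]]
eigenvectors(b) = [[0.21+0.29j, 0.21-0.29j], [(0.94+0j), 0.94-0.00j]]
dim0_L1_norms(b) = [1.37, 0.46]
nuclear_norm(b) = 1.30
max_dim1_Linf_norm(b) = 0.7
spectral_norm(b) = 0.99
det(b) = 0.31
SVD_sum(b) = [[0.62, 0.14],[0.74, 0.16]] + [[0.05, -0.24], [-0.04, 0.2]]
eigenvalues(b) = [(0.52+0.21j), (0.52-0.21j)]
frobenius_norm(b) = 1.04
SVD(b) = [[-0.64, -0.77], [-0.77, 0.64]] @ diag([0.9897686649070939, 0.3144169047109723]) @ [[-0.98, -0.22], [-0.22, 0.98]]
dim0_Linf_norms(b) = [0.7, 0.36]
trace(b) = 1.03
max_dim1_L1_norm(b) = 1.06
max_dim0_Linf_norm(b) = 0.7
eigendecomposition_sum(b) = [[0.34-0.08j, -0.05+0.12j], [(0.35-0.84j), (0.18+0.29j)]] + [[(0.34+0.08j), (-0.05-0.12j)], [0.35+0.84j, 0.18-0.29j]]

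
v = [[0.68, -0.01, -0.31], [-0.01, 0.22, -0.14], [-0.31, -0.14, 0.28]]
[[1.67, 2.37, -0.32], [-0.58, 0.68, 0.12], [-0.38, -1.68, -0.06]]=v@ [[2.62,2.14,-1.82], [-2.27,1.28,-1.4], [0.42,-2.98,-2.92]]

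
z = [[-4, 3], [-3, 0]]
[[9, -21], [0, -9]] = z @ [[0, 3], [3, -3]]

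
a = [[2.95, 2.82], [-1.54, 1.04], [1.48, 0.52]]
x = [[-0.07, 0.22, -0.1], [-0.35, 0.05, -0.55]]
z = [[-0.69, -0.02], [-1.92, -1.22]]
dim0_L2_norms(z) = [2.04, 1.22]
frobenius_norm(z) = 2.38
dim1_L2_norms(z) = [0.69, 2.27]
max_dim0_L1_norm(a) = 5.97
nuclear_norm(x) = 0.87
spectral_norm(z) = 2.35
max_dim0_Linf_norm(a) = 2.95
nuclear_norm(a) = 6.24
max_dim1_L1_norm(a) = 5.77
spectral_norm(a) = 4.36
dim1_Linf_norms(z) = [0.69, 1.92]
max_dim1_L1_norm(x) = 0.95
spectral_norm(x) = 0.67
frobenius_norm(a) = 4.75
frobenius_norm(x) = 0.70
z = x @ a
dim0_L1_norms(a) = [5.97, 4.38]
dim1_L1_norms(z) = [0.71, 3.14]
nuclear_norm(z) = 2.69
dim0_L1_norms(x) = [0.42, 0.27, 0.65]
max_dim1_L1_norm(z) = 3.14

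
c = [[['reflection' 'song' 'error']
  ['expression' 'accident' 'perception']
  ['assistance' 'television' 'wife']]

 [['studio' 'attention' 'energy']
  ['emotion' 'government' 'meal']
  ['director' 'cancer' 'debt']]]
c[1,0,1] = 'attention'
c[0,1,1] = 'accident'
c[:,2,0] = ['assistance', 'director']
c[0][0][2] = 'error'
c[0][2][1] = 'television'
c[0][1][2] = 'perception'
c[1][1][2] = 'meal'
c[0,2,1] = 'television'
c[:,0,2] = ['error', 'energy']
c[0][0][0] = 'reflection'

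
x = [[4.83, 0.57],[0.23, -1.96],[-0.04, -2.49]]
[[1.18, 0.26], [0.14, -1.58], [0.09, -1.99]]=x @[[0.25, -0.04], [-0.04, 0.80]]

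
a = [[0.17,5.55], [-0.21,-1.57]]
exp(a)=[[0.80, 2.57], [-0.10, -0.00]]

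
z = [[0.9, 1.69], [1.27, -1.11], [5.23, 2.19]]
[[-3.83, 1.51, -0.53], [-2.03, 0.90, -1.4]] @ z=[[-4.30, -9.31], [-8.01, -7.50]]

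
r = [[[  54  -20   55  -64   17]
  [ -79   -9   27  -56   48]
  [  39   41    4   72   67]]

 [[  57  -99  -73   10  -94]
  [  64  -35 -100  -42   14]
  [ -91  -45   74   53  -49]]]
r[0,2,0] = 39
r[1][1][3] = -42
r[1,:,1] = [-99, -35, -45]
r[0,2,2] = 4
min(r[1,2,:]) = -91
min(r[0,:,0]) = -79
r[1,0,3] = 10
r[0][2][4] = 67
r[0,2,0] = 39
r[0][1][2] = 27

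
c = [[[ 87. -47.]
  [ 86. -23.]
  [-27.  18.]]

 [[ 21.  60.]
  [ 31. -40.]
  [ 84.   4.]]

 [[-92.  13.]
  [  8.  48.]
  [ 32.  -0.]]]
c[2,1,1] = 48.0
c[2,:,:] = [[-92.0, 13.0], [8.0, 48.0], [32.0, -0.0]]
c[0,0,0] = 87.0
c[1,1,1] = -40.0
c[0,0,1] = -47.0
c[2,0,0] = -92.0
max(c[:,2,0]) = 84.0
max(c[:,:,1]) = 60.0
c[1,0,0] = 21.0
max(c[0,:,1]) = 18.0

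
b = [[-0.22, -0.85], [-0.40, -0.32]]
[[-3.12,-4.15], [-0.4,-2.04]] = b@[[-2.43, 1.49], [4.3, 4.50]]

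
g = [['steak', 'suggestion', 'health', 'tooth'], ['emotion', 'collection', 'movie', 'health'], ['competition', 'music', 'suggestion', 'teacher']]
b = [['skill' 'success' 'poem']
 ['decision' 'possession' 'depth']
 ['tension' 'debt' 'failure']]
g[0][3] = 'tooth'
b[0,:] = ['skill', 'success', 'poem']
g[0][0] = 'steak'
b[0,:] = ['skill', 'success', 'poem']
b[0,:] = ['skill', 'success', 'poem']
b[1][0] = 'decision'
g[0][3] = 'tooth'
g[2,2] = 'suggestion'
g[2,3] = 'teacher'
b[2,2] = 'failure'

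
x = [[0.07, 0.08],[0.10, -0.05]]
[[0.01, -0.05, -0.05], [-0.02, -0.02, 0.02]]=x @[[-0.11, -0.34, -0.13],[0.23, -0.31, -0.56]]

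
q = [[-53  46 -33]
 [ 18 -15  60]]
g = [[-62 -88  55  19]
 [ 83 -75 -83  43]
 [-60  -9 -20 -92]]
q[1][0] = 18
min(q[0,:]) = -53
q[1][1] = -15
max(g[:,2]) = 55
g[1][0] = 83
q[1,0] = 18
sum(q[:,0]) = -35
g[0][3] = 19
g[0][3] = 19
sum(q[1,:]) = 63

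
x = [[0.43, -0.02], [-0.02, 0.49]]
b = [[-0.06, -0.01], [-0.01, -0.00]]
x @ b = [[-0.03, -0.0], [-0.0, 0.00]]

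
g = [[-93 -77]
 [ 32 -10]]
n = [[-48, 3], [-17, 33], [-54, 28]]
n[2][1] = 28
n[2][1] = 28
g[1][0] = 32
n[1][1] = 33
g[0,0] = -93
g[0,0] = -93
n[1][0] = -17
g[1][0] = 32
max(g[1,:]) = 32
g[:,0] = [-93, 32]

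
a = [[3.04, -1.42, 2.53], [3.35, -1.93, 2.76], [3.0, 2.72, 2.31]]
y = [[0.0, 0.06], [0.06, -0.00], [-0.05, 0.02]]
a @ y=[[-0.21, 0.23], [-0.25, 0.26], [0.05, 0.23]]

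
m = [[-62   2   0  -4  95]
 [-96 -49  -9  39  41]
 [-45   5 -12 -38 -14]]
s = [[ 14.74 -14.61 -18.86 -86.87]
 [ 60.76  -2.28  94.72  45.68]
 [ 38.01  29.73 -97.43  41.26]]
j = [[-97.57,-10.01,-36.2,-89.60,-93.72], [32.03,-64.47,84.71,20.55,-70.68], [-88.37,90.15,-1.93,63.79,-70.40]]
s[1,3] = 45.68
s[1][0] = 60.76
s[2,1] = 29.73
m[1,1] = -49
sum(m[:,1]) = -42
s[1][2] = 94.72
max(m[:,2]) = 0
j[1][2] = 84.71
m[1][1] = -49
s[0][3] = -86.87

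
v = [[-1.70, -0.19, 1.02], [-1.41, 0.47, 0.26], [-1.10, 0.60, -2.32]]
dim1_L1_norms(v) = [2.91, 2.14, 4.02]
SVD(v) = [[-0.01, 0.82, 0.57], [-0.25, 0.55, -0.80], [-0.97, -0.15, 0.20]] @ diag([2.6937753541214384, 2.40733614021529, 0.3792189994465866]) @ [[0.53, -0.26, 0.81], [-0.83, 0.0, 0.55], [-0.15, -0.97, -0.21]]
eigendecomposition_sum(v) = [[-0.00+0.00j, (0.01+0j), -0.00+0.00j],  [(-0.3+0j), (0.53+0j), -0.06+0.00j],  [-0.06+0.00j, (0.11+0j), -0.01+0.00j]] + [[-0.85+0.84j, -0.10-0.27j, (0.51+1.24j)], [(-0.55+0.38j), (-0.03-0.16j), (0.16+0.74j)], [-0.52-0.90j, (0.25-0.02j), -1.15+0.16j]] + [[-0.85-0.84j, (-0.1+0.27j), (0.51-1.24j)],[(-0.55-0.38j), -0.03+0.16j, 0.16-0.74j],[(-0.52+0.9j), 0.25+0.02j, (-1.15-0.16j)]]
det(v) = 2.46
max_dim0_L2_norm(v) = 2.55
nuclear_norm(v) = 5.48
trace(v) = -3.55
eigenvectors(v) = [[(-0.01+0j), (0.69+0j), 0.69-0.00j],[(-0.98+0j), (0.38+0.07j), (0.38-0.07j)],[-0.20+0.00j, -0.15+0.58j, (-0.15-0.58j)]]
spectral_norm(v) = 2.69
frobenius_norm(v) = 3.63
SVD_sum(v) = [[-0.02, 0.01, -0.03], [-0.35, 0.17, -0.53], [-1.39, 0.67, -2.11]] + [[-1.65, 0.01, 1.09], [-1.1, 0.01, 0.73], [0.3, -0.00, -0.2]] + [[-0.03, -0.21, -0.05], [0.04, 0.29, 0.06], [-0.01, -0.07, -0.02]]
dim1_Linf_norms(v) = [1.7, 1.41, 2.32]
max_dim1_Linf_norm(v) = 2.32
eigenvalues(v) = [(0.51+0j), (-2.03+0.84j), (-2.03-0.84j)]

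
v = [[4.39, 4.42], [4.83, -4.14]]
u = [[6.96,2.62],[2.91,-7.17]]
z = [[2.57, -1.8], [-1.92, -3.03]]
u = v + z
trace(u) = -0.21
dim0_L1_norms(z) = [4.49, 4.83]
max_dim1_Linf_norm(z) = 3.03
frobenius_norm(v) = 8.90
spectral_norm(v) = 6.53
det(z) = -11.24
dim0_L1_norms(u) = [9.87, 9.79]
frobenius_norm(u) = 10.73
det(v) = -39.52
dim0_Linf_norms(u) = [6.96, 7.17]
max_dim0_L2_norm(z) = 3.52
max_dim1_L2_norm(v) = 6.36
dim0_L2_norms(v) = [6.53, 6.06]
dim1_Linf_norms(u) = [6.96, 7.17]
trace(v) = 0.25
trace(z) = -0.46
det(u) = -57.53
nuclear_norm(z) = 6.72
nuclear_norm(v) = 12.58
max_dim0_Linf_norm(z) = 3.03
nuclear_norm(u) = 15.17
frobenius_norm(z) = 4.77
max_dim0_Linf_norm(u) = 7.17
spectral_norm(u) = 7.77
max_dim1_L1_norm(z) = 4.95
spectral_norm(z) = 3.60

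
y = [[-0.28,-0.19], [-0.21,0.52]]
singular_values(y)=[0.57, 0.33]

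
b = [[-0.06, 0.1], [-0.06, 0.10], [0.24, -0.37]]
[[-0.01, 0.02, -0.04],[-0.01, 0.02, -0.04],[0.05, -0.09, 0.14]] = b@[[0.30, 0.07, 0.45],[0.06, 0.29, -0.08]]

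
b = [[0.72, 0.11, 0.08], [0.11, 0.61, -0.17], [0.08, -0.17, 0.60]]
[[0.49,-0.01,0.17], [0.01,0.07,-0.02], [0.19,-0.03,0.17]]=b @ [[0.66, -0.04, 0.21],[-0.04, 0.13, 0.00],[0.21, 0.00, 0.26]]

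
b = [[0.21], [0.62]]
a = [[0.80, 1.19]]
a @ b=[[0.91]]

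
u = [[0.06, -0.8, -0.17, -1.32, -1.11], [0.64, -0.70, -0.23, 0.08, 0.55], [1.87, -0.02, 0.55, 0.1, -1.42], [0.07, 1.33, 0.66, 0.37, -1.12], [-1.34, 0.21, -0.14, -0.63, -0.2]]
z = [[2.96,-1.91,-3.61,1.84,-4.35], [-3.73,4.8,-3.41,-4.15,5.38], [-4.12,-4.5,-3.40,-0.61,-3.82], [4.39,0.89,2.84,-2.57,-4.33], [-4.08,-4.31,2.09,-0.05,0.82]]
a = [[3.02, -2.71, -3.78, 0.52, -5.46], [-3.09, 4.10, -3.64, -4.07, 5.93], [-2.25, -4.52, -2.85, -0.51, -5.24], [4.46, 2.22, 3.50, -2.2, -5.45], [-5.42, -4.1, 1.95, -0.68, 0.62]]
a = u + z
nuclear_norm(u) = 7.03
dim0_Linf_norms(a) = [5.42, 4.52, 3.78, 4.07, 5.93]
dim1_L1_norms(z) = [14.67, 21.47, 16.45, 15.02, 11.35]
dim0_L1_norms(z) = [19.28, 16.41, 15.35, 9.22, 18.7]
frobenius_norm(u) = 4.08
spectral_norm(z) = 11.72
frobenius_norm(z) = 17.32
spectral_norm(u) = 2.83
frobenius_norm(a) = 18.33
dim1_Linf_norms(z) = [4.35, 5.38, 4.5, 4.39, 4.31]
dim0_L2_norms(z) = [8.69, 8.14, 6.98, 5.25, 9.05]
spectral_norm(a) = 12.96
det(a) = 3332.84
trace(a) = 2.69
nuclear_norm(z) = 33.73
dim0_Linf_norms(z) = [4.39, 4.8, 3.61, 4.15, 5.38]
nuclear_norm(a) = 35.31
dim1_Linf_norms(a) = [5.46, 5.93, 5.24, 5.45, 5.42]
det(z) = 2917.84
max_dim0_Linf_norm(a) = 5.93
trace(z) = 2.61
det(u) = -0.00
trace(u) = 0.08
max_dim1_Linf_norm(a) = 5.93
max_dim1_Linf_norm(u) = 1.87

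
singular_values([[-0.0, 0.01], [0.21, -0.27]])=[0.34, 0.01]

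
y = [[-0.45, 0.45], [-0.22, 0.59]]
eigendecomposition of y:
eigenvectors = [[-0.97, -0.43], [-0.23, -0.9]]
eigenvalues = [-0.34, 0.48]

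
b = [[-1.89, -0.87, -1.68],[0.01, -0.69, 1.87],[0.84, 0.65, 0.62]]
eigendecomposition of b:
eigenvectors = [[0.56, -0.61, 0.58], [-0.69, -0.69, -0.81], [-0.46, 0.4, 0.03]]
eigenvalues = [0.57, -1.77, -0.76]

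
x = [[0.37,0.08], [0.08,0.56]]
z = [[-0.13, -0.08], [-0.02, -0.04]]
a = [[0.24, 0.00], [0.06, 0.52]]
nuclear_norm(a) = 0.76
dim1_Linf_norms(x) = [0.37, 0.56]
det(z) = 0.00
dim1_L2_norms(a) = [0.24, 0.52]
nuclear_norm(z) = 0.18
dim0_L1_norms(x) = [0.45, 0.64]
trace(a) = 0.76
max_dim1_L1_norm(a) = 0.58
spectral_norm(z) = 0.16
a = z + x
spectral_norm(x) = 0.59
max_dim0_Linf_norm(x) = 0.56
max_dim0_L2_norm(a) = 0.52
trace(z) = -0.17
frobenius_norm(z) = 0.16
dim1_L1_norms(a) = [0.24, 0.58]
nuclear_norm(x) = 0.93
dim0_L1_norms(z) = [0.15, 0.12]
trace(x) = 0.93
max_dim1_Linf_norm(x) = 0.56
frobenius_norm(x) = 0.68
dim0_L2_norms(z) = [0.13, 0.09]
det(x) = 0.20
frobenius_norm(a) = 0.58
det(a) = 0.12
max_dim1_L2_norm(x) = 0.57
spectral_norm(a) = 0.52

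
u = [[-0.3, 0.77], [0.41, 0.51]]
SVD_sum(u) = [[-0.03,  0.78], [-0.02,  0.49]] + [[-0.27, -0.01], [0.43, 0.02]]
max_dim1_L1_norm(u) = 1.07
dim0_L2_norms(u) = [0.51, 0.92]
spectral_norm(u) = 0.92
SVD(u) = [[0.84, 0.54], [0.54, -0.84]] @ diag([0.9240157537165001, 0.5072424340330058]) @ [[-0.04, 1.0], [-1.0, -0.04]]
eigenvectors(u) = [[-0.94, -0.57],[0.35, -0.82]]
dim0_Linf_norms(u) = [0.41, 0.77]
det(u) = -0.47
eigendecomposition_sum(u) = [[-0.47, 0.33], [0.17, -0.12]] + [[0.17, 0.44], [0.24, 0.63]]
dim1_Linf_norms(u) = [0.77, 0.51]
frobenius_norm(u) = 1.05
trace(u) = 0.21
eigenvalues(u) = [-0.59, 0.8]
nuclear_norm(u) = 1.43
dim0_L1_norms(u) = [0.71, 1.28]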